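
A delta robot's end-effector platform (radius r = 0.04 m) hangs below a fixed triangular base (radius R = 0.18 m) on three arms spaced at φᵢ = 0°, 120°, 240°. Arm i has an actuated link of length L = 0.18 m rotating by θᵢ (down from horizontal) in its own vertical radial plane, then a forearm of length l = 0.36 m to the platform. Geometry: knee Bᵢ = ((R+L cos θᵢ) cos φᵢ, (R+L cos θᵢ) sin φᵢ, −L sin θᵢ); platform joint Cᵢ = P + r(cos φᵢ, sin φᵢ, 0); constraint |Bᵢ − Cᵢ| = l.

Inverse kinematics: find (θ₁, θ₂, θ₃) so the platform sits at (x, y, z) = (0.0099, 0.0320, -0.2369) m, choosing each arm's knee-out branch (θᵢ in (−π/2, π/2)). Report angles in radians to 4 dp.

θ₁ = 0.2622, θ₂ = 0.1748, θ₃ = 0.5234

arm 1 (φ=0.0°): x'=0.0099, y'=0.0320
  A cos θ + B sin θ = C:  0.1301·cos θ + -0.2369·sin θ = 0.0642
  √(A²+B²)=0.2703;  θ1 = -1.0686+1.3308 ≈ 0.2622
arm 2 (φ=120.0°): x'=0.0228, y'=-0.0246
  e−x'=0.1172;  (l²−L²−(e−x')²−y'²−z²)/2L = 0.0742
  γ=atan2(-0.2369,0.1172)=-1.1113;  ψ=arccos(0.2809)=1.2861;  θ2=γ+ψ≈0.1748
rotate P by −φ3: (-0.0327, -0.0074, -0.2369)
  A=0.1727, B=-0.2369, C=(l²−L²−A²−y'²−z²)/(2L)=0.0311
  γ=atan2(-0.2369,0.1727)=-0.9410;  ψ=arccos(0.1062)=1.4644;  θ3=γ+ψ≈0.5234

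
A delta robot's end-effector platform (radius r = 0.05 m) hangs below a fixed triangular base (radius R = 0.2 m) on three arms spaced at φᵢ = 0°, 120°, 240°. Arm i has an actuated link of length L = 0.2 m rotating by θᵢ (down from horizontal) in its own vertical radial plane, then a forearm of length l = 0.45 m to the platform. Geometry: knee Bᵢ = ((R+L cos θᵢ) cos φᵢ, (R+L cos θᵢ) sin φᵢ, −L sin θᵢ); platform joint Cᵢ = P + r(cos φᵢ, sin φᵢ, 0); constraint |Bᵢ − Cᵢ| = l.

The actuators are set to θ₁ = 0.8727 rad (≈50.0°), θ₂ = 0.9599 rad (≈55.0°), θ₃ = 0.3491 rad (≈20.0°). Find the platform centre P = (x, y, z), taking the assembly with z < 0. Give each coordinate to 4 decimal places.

S1 = (0.2786·cos0.0°, 0.2786·sin0.0°, -0.1532) = (0.2786, 0.0000, -0.1532)
φ2=120.0°: virtual centre (-0.1324, 0.2293, -0.1638), radius l
arm 3 at φ=240.0°: e+L cos θ3 = 0.3379;  S3 = (-0.1690, -0.2927, -0.0684)
eliminate P² terms by subtracting sphere 1 from 2 and 3
[-0.8218 0.4585 -0.0212]·P = -0.0041;  [-0.8950 -0.5853 0.1696]·P = 0.0178
Cramer: x(z) = -0.0064+0.0733z;  y(z) = -0.0206+0.1777z
sphere 1 gives Az²+Bz+C=0 with A=1.0369, B=0.2573, C=-0.0974;  B²−4AC=0.4701;  roots -0.4547, 0.2065;  negative root z = -0.4547
x = -0.0398, y = -0.1014

(-0.0398, -0.1014, -0.4547)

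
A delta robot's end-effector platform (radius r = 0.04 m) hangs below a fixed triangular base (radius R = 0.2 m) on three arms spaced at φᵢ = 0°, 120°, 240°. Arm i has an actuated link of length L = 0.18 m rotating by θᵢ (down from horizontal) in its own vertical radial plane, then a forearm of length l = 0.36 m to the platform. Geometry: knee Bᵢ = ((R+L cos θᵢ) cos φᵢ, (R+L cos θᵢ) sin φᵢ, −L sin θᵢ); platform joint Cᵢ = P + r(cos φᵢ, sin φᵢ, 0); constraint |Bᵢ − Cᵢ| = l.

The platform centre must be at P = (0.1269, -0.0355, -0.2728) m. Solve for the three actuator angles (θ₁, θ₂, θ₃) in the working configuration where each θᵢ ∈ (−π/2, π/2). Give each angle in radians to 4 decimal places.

θ₁ = -0.0872, θ₂ = 1.1344, θ₃ = 0.8728

rotate P by −φ1: (0.1269, -0.0355, -0.2728)
  A cos θ + B sin θ = C:  0.0331·cos θ + -0.2728·sin θ = 0.0567
  θ1 = atan2(B,A) + arccos(C/0.2748) = -0.0872
arm 2 (φ=120.0°): x'=-0.0942, y'=-0.0921
  e−x'=0.2542;  (l²−L²−(e−x')²−y'²−z²)/2L = -0.1398
  θ2 = atan2(B,A) + arccos(C/0.3729) = 1.1344
φ3=240.0° → target in arm frame (-0.0327, 0.1276)
  A=0.1927, B=-0.2728, C=(l²−L²−A²−y'²−z²)/(2L)=-0.0851
  √(A²+B²)=0.3340;  θ3 = -0.9558+1.8285 ≈ 0.8728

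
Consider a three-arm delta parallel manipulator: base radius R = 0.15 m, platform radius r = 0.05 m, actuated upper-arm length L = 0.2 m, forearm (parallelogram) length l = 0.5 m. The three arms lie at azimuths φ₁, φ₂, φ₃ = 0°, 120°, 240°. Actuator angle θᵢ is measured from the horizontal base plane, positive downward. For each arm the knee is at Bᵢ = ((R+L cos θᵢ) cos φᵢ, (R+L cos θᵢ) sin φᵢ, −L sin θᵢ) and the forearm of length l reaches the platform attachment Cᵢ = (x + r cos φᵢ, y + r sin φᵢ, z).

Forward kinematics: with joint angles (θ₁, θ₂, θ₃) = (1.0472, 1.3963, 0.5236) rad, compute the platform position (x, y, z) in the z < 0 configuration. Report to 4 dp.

(-0.0098, -0.1970, -0.5820)

O1 = (0.2000·cos0.0°, 0.2000·sin0.0°, -0.1732) = (0.2000, 0.0000, -0.1732)
φ2=120.0°: virtual centre (-0.0674, 0.1167, -0.1970), radius l
φ3=240.0°: virtual centre (-0.1366, -0.2366, -0.1000), radius l
eliminate P² terms by subtracting sphere 1 from 2 and 3
[-0.5347 0.2333 -0.0475]·P = -0.0131;  [-0.6732 -0.4732 0.1464]·P = 0.0146
Cramer: x(z) = 0.0067+0.0285z;  y(z) = -0.0405+0.2689z
into |P−O₁|² = l²: 1.0731z² + 0.3136z + -0.1810 = 0;  Δ = 0.8753;  z = -0.5820 or 0.2898 → z<0 root = -0.5820
x = -0.0098, y = -0.1970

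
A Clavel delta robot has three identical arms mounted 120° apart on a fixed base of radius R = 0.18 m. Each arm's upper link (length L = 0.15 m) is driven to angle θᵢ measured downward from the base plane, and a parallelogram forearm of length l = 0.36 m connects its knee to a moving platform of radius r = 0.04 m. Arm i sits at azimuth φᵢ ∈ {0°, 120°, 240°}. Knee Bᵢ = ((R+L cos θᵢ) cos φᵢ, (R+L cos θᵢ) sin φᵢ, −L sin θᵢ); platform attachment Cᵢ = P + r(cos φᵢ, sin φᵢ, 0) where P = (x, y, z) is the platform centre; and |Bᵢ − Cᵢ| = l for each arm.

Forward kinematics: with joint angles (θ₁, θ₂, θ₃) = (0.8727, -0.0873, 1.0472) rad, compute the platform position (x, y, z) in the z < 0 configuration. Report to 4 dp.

φ1=0.0°: virtual centre (0.2364, 0.0000, -0.1149), radius l
φ2=120.0°: virtual centre (-0.1447, 0.2507, 0.0131), radius l
arm 3 at φ=240.0°: (R−r)+L cos θ3 = 0.2150;  centre 3 = (-0.1075, -0.1862, -0.1299)
eliminate P² terms by subtracting sphere 1 from 2 and 3
linear system: -0.7623x+0.5013y = 0.0148−0.2560z; -0.6878x+-0.3724y = -0.0060−-0.0300z
Cramer: x(z) = -0.0040+0.1277z;  y(z) = 0.0235-0.3164z
sphere 1 gives Az²+Bz+C=0 with A=1.1164, B=0.1535, C=-0.0580;  B²−4AC=0.2828;  roots -0.3069, 0.1694;  negative root z = -0.3069
x = -0.0432, y = 0.1206

(-0.0432, 0.1206, -0.3069)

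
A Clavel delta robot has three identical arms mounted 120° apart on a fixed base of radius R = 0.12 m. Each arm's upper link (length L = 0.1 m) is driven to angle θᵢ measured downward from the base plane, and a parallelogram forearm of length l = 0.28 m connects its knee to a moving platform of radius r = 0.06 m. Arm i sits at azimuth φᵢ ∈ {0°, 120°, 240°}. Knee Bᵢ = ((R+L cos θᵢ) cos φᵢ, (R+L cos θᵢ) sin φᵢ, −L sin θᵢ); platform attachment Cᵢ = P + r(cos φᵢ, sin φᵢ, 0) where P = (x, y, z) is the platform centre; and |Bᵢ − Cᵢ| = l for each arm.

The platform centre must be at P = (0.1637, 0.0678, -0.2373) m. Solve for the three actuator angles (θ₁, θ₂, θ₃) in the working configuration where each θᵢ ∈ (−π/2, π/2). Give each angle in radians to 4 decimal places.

θ₁ = -0.3490, θ₂ = 0.8730, θ₃ = 1.3963

arm 1 (φ=0.0°): x'=0.1637, y'=0.0678
  A cos θ + B sin θ = C:  -0.1037·cos θ + -0.2373·sin θ = -0.0163
  γ=atan2(-0.2373,-0.1037)=-1.9828;  ψ=arccos(-0.0630)=1.6338;  θ1=γ+ψ≈-0.3490
rotate P by −φ2: (-0.0231, -0.1757, -0.2373)
  A cos θ + B sin θ = C:  0.0831·cos θ + -0.2373·sin θ = -0.1284
  γ=atan2(-0.2373,0.0831)=-1.2338;  ψ=arccos(-0.5107)=2.1068;  θ2=γ+ψ≈0.8730
φ3=240.0° → target in arm frame (-0.1406, 0.1079)
  e−x'=0.2006;  (l²−L²−(e−x')²−y'²−z²)/2L = -0.1989
  √(A²+B²)=0.3107;  θ3 = -0.8691+2.2654 ≈ 1.3963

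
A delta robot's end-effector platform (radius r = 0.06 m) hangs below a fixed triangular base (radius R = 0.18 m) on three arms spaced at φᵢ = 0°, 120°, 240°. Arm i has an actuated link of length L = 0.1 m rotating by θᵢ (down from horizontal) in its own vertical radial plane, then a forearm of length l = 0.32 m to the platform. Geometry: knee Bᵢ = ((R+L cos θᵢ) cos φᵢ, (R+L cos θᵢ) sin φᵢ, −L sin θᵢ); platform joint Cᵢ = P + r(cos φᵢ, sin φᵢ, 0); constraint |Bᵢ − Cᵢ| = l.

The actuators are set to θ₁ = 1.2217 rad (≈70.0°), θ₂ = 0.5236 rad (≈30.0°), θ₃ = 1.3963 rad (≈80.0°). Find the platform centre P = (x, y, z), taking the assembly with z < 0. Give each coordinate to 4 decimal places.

φ1=0.0°: virtual centre (0.1542, 0.0000, -0.0940), radius l
S2 = (0.2066·cos120.0°, 0.2066·sin120.0°, -0.0500) = (-0.1033, 0.1789, -0.0500)
φ3=240.0°: virtual centre (-0.0687, -0.1190, -0.0985), radius l
subtract pairs → two planes through P
linear system: -0.5150x+0.3578y = 0.0126−0.0879z; -0.4458x+-0.2379y = -0.0040−-0.0090z
Cramer: x(z) = -0.0055+0.0627z;  y(z) = 0.0273-0.1555z
quadratic in z: (1.0281)z²+(0.1594)z+(-0.0673)=0, √Δ=0.5498 → z ∈ {-0.3449, 0.1899}; z = -0.3449 (taking z<0)
x = -0.0271, y = 0.0809

(-0.0271, 0.0809, -0.3449)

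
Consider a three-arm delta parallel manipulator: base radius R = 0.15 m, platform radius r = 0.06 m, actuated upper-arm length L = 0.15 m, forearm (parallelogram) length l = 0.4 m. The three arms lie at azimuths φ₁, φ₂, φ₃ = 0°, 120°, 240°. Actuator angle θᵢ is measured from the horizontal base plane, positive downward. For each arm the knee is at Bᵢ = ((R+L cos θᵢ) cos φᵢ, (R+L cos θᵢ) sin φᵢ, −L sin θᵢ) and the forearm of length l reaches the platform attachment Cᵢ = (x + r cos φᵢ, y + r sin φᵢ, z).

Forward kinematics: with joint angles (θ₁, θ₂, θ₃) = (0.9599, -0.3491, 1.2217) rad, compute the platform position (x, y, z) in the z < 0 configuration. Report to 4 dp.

arm 1 at φ=0.0°: e+L cos θ1 = 0.1760;  centre 1 = (0.1760, 0.0000, -0.1229)
centre 2 = (0.2310·cos120.0°, 0.2310·sin120.0°, 0.0513) = (-0.1155, 0.2000, 0.0513)
arm 3 at φ=240.0°: e+L cos θ3 = 0.1413;  centre 3 = (-0.0707, -0.1224, -0.1410)
eliminate P² terms by subtracting sphere 1 from 2 and 3
[-0.5830 0.4000 0.3484]·P = 0.0099;  [-0.4934 -0.2448 -0.0362]·P = -0.0063
Cramer: x(z) = 0.0002+0.2082z;  y(z) = 0.0251-0.5674z
quadratic in z: (1.3653)z²+(0.1441)z+(-0.1134)=0, √Δ=0.7999 → z ∈ {-0.3457, 0.2402}; z = -0.3457 (taking z<0)
x = -0.0717, y = 0.2212

(-0.0717, 0.2212, -0.3457)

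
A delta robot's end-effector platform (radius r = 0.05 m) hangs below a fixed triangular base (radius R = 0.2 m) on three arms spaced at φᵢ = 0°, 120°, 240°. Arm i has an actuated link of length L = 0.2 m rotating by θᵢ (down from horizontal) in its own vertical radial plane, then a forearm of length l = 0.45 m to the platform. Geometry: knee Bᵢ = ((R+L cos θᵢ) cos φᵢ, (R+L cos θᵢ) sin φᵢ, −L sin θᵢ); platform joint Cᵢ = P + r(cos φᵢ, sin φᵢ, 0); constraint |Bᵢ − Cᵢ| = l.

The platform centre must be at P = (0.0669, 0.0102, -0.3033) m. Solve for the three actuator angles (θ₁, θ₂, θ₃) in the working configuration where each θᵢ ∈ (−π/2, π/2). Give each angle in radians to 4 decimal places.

φ1=0.0° → target in arm frame (0.0669, 0.0102)
  e−x'=0.0831;  (l²−L²−(e−x')²−y'²−z²)/2L = 0.1587
  γ=atan2(-0.3033,0.0831)=-1.3034;  ψ=arccos(0.5048)=1.0416;  θ1=γ+ψ≈-0.2617
arm 2 (φ=120.0°): x'=-0.0246, y'=-0.0630
  e−x'=0.1746;  (l²−L²−(e−x')²−y'²−z²)/2L = 0.0901
  θ2 = atan2(B,A) + arccos(C/0.3500) = 0.2620
arm 3 (φ=240.0°): x'=-0.0423, y'=0.0528
  e−x'=0.1923;  (l²−L²−(e−x')²−y'²−z²)/2L = 0.0769
  θ3 = atan2(B,A) + arccos(C/0.3591) = 0.3493

θ₁ = -0.2617, θ₂ = 0.2620, θ₃ = 0.3493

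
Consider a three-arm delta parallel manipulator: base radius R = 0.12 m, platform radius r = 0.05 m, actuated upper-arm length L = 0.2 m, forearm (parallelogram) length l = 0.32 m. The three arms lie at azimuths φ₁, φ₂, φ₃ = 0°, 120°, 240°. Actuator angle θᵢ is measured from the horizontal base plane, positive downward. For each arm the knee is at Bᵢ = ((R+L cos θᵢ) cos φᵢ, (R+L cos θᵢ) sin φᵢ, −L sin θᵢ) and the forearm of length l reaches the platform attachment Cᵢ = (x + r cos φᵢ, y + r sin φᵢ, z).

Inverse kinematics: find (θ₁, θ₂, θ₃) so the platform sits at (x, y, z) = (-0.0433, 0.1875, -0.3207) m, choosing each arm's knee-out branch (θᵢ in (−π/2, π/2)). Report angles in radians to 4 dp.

φ1=0.0° → target in arm frame (-0.0433, 0.1875)
  A=0.1133, B=-0.3207, C=(l²−L²−A²−y'²−z²)/(2L)=-0.2211
  √(A²+B²)=0.3401;  θ1 = -1.2312+2.2785 ≈ 1.0473
arm 2 (φ=120.0°): x'=0.1840, y'=-0.0563
  e−x'=-0.1140;  (l²−L²−(e−x')²−y'²−z²)/2L = -0.1415
  √(A²+B²)=0.3404;  θ2 = -1.9124+1.9997 ≈ 0.0872
φ3=240.0° → target in arm frame (-0.1407, -0.1312)
  e−x'=0.2107;  (l²−L²−(e−x')²−y'²−z²)/2L = -0.2552
  θ3 = atan2(B,A) + arccos(C/0.3837) = 1.3089

θ₁ = 1.0473, θ₂ = 0.0872, θ₃ = 1.3089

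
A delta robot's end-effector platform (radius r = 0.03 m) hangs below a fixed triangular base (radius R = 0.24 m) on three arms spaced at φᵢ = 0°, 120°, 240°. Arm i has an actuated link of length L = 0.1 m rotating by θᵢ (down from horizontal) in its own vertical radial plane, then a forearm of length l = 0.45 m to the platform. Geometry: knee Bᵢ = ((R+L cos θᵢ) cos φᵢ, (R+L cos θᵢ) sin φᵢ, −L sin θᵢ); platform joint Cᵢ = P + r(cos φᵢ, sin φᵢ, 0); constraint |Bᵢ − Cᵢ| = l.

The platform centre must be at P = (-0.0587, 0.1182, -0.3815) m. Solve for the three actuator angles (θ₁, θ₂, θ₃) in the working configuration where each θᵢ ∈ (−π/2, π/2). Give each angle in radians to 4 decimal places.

θ₁ = 1.0473, θ₂ = -0.3483, θ₃ = 1.1344

rotate P by −φ1: (-0.0587, 0.1182, -0.3815)
  A=0.2687, B=-0.3815, C=(l²−L²−A²−y'²−z²)/(2L)=-0.1961
  √(A²+B²)=0.4666;  θ1 = -0.9572+2.0044 ≈ 1.0473
rotate P by −φ2: (0.1317, -0.0083, -0.3815)
  e−x'=0.0783;  (l²−L²−(e−x')²−y'²−z²)/2L = 0.2038
  √(A²+B²)=0.3894;  θ2 = -1.3684+1.0201 ≈ -0.3483
φ3=240.0° → target in arm frame (-0.0730, -0.1099)
  A cos θ + B sin θ = C:  0.2830·cos θ + -0.3815·sin θ = -0.2261
  θ3 = atan2(B,A) + arccos(C/0.4750) = 1.1344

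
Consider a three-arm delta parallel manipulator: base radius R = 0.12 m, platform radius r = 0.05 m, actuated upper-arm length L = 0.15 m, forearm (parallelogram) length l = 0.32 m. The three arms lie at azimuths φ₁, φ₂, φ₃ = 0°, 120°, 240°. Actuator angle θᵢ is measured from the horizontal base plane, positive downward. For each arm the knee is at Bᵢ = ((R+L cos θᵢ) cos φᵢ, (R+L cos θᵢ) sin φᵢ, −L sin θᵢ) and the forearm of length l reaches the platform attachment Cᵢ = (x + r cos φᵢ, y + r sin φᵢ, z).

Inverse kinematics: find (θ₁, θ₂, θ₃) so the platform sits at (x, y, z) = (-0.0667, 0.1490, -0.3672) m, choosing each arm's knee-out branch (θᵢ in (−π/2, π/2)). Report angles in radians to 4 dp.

rotate P by −φ1: (-0.0667, 0.1490, -0.3672)
  A cos θ + B sin θ = C:  0.1367·cos θ + -0.3672·sin θ = -0.3194
  γ=atan2(-0.3672,0.1367)=-1.2144;  ψ=arccos(-0.8152)=2.5239;  θ1=γ+ψ≈1.3095
arm 2 (φ=120.0°): x'=0.1624, y'=-0.0167
  A cos θ + B sin θ = C:  -0.0924·cos θ + -0.3672·sin θ = -0.2125
  θ2 = atan2(B,A) + arccos(C/0.3786) = 0.3494
rotate P by −φ3: (-0.0957, -0.1323, -0.3672)
  e−x'=0.1657;  (l²−L²−(e−x')²−y'²−z²)/2L = -0.3329
  √(A²+B²)=0.4029;  θ3 = -1.1469+2.5436 ≈ 1.3967

θ₁ = 1.3095, θ₂ = 0.3494, θ₃ = 1.3967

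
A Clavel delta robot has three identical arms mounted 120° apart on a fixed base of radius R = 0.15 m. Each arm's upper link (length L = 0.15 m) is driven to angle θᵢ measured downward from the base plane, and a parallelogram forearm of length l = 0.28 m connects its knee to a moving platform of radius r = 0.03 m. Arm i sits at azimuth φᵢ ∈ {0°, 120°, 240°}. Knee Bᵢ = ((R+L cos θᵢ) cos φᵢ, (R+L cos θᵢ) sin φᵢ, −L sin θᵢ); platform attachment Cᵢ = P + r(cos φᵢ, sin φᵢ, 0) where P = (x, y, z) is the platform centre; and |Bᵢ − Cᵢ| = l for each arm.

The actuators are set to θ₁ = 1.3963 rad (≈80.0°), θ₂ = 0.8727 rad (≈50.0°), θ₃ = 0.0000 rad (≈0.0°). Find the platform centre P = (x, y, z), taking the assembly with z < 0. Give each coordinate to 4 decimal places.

(-0.1137, -0.0696, -0.2258)

S1 = (0.1460·cos0.0°, 0.1460·sin0.0°, -0.1477) = (0.1460, 0.0000, -0.1477)
φ2=120.0°: virtual centre (-0.1082, 0.1874, -0.1149), radius l
φ3=240.0°: virtual centre (-0.1350, -0.2338, 0.0000), radius l
subtract pairs → two planes through P
linear system: -0.5085x+0.3748y = 0.0169−0.0656z; -0.5621x+-0.4677y = 0.0297−0.2954z
det = 0.4485;  x = -0.0425+0.3154z,  y = -0.0126+0.2527z
into |P−S₁|² = l²: 1.1633z² + 0.1702z + -0.0209 = 0;  Δ = 0.1261;  z = -0.2258 or 0.0795 → z<0 root = -0.2258
x = -0.1137, y = -0.0696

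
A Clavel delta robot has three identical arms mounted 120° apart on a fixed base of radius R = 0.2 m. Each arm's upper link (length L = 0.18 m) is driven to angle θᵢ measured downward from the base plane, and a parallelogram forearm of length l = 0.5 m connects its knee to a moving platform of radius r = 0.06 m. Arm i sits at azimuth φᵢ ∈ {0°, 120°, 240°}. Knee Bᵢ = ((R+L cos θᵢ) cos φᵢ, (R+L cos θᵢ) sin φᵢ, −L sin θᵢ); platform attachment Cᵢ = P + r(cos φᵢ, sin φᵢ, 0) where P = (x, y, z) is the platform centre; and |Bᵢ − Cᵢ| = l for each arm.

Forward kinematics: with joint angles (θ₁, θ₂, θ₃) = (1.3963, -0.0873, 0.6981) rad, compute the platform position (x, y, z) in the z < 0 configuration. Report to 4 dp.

(-0.2290, 0.1172, -0.4531)

S1 = (0.1713·cos0.0°, 0.1713·sin0.0°, -0.1773) = (0.1713, 0.0000, -0.1773)
arm 2 at φ=120.0°: e+L cos θ2 = 0.3193;  S2 = (-0.1597, 0.2765, 0.0157)
φ3=240.0°: virtual centre (-0.1389, -0.2407, -0.1157), radius l
subtract pairs → two planes through P
plane₁₂: -0.6618x+0.5531y+0.3859z = 0.0415
Cramer: x(z) = -0.0551+0.3837z;  y(z) = 0.0090-0.2387z
quadratic in z: (1.2042)z²+(0.1765)z+(-0.1673)=0, √Δ=0.9148 → z ∈ {-0.4531, 0.3065}; z = -0.4531 (taking z<0)
x = -0.2290, y = 0.1172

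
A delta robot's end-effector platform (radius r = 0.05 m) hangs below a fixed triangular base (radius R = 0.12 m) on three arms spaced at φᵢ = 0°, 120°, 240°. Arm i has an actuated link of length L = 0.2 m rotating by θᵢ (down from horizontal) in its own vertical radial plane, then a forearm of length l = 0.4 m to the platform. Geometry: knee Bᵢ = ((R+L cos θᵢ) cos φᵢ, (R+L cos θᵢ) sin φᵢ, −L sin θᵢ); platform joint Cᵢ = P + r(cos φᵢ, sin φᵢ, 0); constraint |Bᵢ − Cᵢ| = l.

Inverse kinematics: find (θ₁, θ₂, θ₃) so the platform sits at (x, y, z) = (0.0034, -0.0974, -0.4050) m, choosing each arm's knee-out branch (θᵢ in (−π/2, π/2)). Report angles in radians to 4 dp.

rotate P by −φ1: (0.0034, -0.0974, -0.4050)
  A cos θ + B sin θ = C:  0.0666·cos θ + -0.4050·sin θ = -0.1449
  γ=atan2(-0.4050,0.0666)=-1.4078;  ψ=arccos(-0.3530)=1.9315;  θ1=γ+ψ≈0.5237
arm 2 (φ=120.0°): x'=-0.0861, y'=0.0458
  A=0.1561, B=-0.4050, C=(l²−L²−A²−y'²−z²)/(2L)=-0.1762
  γ=atan2(-0.4050,0.1561)=-1.2030;  ψ=arccos(-0.4059)=1.9888;  θ2=γ+ψ≈0.7858
rotate P by −φ3: (0.0827, 0.0516, -0.4050)
  A=-0.0127, B=-0.4050, C=(l²−L²−A²−y'²−z²)/(2L)=-0.1171
  √(A²+B²)=0.4052;  θ3 = -1.6020+1.8641 ≈ 0.2620

θ₁ = 0.5237, θ₂ = 0.7858, θ₃ = 0.2620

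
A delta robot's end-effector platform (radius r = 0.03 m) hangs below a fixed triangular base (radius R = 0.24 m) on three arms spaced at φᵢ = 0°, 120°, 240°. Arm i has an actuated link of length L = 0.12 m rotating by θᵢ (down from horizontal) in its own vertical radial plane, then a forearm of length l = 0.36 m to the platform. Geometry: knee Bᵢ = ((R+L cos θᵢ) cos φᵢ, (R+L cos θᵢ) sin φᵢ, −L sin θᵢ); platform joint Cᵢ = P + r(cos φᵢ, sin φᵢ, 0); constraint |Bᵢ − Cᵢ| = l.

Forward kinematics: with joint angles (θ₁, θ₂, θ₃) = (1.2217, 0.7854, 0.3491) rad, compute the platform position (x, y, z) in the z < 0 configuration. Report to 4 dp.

(-0.0639, -0.0326, -0.2842)

S1 = (0.2510·cos0.0°, 0.2510·sin0.0°, -0.1128) = (0.2510, 0.0000, -0.1128)
arm 2 at φ=120.0°: (R−r)+L cos θ2 = 0.2949;  S2 = (-0.1474, 0.2553, -0.0849)
S3 = (0.3228·cos240.0°, 0.3228·sin240.0°, -0.0410) = (-0.1614, -0.2795, -0.0410)
|S₂|²−|S₁|² = 0.0184;  |S₃|²−|S₁|² = 0.0301
[-0.7969 0.5107 0.0558]·P = 0.0184;  [-0.8249 -0.5590 0.1434]·P = 0.0301
det = 0.8668;  x = -0.0296+0.1205z,  y = -0.0102+0.0788z
into |P−S₁|² = l²: 1.0207z² + 0.1563z + -0.0380 = 0;  Δ = 0.1796;  z = -0.2842 or 0.1311 → z<0 root = -0.2842
x = -0.0639, y = -0.0326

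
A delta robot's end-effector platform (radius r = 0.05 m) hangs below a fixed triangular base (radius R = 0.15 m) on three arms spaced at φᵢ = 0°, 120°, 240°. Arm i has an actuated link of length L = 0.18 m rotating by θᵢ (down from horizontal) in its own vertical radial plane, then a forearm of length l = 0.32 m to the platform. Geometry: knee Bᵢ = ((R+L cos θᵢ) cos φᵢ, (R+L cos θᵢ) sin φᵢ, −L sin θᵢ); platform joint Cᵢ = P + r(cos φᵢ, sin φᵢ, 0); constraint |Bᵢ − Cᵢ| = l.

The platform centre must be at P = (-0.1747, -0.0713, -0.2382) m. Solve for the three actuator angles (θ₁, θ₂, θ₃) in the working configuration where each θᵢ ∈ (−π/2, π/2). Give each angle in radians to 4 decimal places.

θ₁ = 1.3963, θ₂ = 0.6106, θ₃ = -0.1744

arm 1 (φ=0.0°): x'=-0.1747, y'=-0.0713
  A cos θ + B sin θ = C:  0.2747·cos θ + -0.2382·sin θ = -0.1869
  √(A²+B²)=0.3636;  θ1 = -0.7144+2.1107 ≈ 1.3963
arm 2 (φ=120.0°): x'=0.0256, y'=0.1869
  e−x'=0.0744;  (l²−L²−(e−x')²−y'²−z²)/2L = -0.0756
  √(A²+B²)=0.2495;  θ2 = -1.2681+1.8787 ≈ 0.6106
rotate P by −φ3: (0.1491, -0.1156, -0.2382)
  A=-0.0491, B=-0.2382, C=(l²−L²−A²−y'²−z²)/(2L)=-0.0070
  √(A²+B²)=0.2432;  θ3 = -1.7741+1.5996 ≈ -0.1744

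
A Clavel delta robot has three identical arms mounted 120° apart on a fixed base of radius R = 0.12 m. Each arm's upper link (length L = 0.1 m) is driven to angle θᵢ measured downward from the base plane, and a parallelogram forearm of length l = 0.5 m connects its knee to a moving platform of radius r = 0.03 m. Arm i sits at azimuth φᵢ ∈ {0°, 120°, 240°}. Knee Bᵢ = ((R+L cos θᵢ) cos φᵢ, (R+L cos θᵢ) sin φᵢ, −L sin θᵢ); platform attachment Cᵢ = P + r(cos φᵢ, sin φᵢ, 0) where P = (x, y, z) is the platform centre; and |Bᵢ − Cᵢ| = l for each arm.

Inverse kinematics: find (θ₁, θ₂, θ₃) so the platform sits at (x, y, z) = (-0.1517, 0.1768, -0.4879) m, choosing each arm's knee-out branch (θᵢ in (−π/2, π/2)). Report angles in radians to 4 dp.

rotate P by −φ1: (-0.1517, 0.1768, -0.4879)
  A=0.2417, B=-0.4879, C=(l²−L²−A²−y'²−z²)/(2L)=-0.4386
  √(A²+B²)=0.5445;  θ1 = -1.1108+2.5074 ≈ 1.3966
arm 2 (φ=120.0°): x'=0.2290, y'=0.0430
  A=-0.1390, B=-0.4879, C=(l²−L²−A²−y'²−z²)/(2L)=-0.0960
  γ=atan2(-0.4879,-0.1390)=-1.8483;  ψ=arccos(-0.1893)=1.7612;  θ2=γ+ψ≈-0.0870
rotate P by −φ3: (-0.0773, -0.2198, -0.4879)
  e−x'=0.1673;  (l²−L²−(e−x')²−y'²−z²)/2L = -0.3716
  √(A²+B²)=0.5158;  θ3 = -1.2405+2.3753 ≈ 1.1348

θ₁ = 1.3966, θ₂ = -0.0870, θ₃ = 1.1348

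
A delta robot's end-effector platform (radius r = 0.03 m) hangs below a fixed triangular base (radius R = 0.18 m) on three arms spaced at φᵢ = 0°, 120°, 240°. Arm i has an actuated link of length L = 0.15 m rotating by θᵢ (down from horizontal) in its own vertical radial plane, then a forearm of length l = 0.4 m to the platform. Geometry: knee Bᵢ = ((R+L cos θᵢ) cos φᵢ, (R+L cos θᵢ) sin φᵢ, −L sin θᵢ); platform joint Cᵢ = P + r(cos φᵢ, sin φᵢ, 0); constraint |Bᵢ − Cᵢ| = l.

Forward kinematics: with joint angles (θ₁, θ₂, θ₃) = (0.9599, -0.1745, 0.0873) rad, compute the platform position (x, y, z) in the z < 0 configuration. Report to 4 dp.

arm 1 at φ=0.0°: ρ1 = 0.2360;  S1 = (0.2360, 0.0000, -0.1229)
arm 2 at φ=120.0°: ρ2 = 0.2977;  S2 = (-0.1489, 0.2578, 0.0260)
S3 = (0.2994·cos240.0°, 0.2994·sin240.0°, -0.0131) = (-0.1497, -0.2593, -0.0131)
|S₂|²−|S₁|² = 0.0185;  |S₃|²−|S₁|² = 0.0190
plane₁₂: -0.7698x+0.5157y+0.2978z = 0.0185
det = 0.7971;  x = -0.0243+0.3358z,  y = -0.0005+-0.0762z
quadratic in z: (1.1186)z²+(0.0709)z+(-0.0771)=0, √Δ=0.5916 → z ∈ {-0.2961, 0.2328}; z = -0.2961 (taking z<0)
x = -0.1238, y = 0.0221

(-0.1238, 0.0221, -0.2961)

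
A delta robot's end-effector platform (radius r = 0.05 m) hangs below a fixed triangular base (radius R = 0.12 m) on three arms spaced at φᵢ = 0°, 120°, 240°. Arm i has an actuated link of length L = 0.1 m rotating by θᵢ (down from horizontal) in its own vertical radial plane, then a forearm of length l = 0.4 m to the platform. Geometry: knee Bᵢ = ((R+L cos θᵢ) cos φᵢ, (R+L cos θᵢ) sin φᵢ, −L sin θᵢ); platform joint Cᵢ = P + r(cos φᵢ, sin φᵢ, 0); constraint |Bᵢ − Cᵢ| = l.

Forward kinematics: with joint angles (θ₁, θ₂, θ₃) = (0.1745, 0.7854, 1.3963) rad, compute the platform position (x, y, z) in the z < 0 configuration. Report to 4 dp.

(0.1475, 0.0958, -0.4052)

φ1=0.0°: virtual centre (0.1685, 0.0000, -0.0174), radius l
arm 2 at φ=120.0°: e+L cos θ2 = 0.1407;  S2 = (-0.0704, 0.1219, -0.0707)
arm 3 at φ=240.0°: e+L cos θ3 = 0.0874;  S3 = (-0.0437, -0.0757, -0.0985)
|S₂|²−|S₁|² = -0.0039;  |S₃|²−|S₁|² = -0.0114
linear system: -0.4777x+0.2437y = -0.0039−-0.1067z; -0.4243x+-0.1513y = -0.0114−-0.1622z
det = 0.1757;  x = 0.0191+-0.3169z,  y = 0.0215+-0.1834z
quadratic in z: (1.1341)z²+(0.1215)z+(-0.1369)=0, √Δ=0.7974 → z ∈ {-0.4052, 0.2980}; z = -0.4052 (taking z<0)
x = 0.1475, y = 0.0958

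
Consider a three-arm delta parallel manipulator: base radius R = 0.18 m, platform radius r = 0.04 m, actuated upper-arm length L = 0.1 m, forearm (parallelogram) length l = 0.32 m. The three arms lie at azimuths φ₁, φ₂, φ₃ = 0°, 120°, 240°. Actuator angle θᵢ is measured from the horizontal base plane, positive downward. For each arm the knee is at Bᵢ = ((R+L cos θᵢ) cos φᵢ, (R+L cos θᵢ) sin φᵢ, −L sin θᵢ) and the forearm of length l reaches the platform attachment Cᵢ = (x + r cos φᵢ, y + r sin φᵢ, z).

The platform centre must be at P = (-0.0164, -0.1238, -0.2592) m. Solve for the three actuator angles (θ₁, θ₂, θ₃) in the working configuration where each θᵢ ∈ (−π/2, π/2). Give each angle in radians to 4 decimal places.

arm 1 (φ=0.0°): x'=-0.0164, y'=-0.1238
  e−x'=0.1564;  (l²−L²−(e−x')²−y'²−z²)/2L = -0.0729
  γ=atan2(-0.2592,0.1564)=-1.0279;  ψ=arccos(-0.2407)=1.8139;  θ1=γ+ψ≈0.7860
rotate P by −φ2: (-0.0990, 0.0761, -0.2592)
  e−x'=0.2390;  (l²−L²−(e−x')²−y'²−z²)/2L = -0.1885
  √(A²+B²)=0.3526;  θ2 = -0.8259+2.1349 ≈ 1.3090
φ3=240.0° → target in arm frame (0.1154, 0.0477)
  A=0.0246, B=-0.2592, C=(l²−L²−A²−y'²−z²)/(2L)=0.1117
  √(A²+B²)=0.2604;  θ3 = -1.4762+1.1275 ≈ -0.3487

θ₁ = 0.7860, θ₂ = 1.3090, θ₃ = -0.3487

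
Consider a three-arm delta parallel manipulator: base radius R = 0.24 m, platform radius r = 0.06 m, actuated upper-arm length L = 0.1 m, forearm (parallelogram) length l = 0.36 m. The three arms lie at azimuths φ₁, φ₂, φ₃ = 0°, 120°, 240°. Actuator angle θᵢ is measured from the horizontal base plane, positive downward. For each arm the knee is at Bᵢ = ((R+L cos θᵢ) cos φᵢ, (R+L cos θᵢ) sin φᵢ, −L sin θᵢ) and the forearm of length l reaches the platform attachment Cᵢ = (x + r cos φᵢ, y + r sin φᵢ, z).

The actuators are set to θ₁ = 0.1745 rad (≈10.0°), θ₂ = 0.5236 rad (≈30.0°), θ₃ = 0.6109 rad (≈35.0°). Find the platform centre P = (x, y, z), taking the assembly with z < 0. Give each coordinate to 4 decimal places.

(0.0309, 0.0065, -0.2786)

arm 1 at φ=0.0°: e+L cos θ1 = 0.2785;  centre 1 = (0.2785, 0.0000, -0.0174)
φ2=120.0°: virtual centre (-0.1333, 0.2309, -0.0500), radius l
φ3=240.0°: virtual centre (-0.1310, -0.2268, -0.0574), radius l
eliminate P² terms by subtracting sphere 1 from 2 and 3
[-0.8236 0.4618 -0.0653]·P = -0.0043;  [-0.8189 -0.4536 -0.0800]·P = -0.0060
Cramer: x(z) = 0.0062-0.0885z;  y(z) = 0.0019-0.0165z
into |P−centre ₁|² = l²: 1.0081z² + 0.0829z + -0.0552 = 0;  Δ = 0.2294;  z = -0.2786 or 0.1964 → z<0 root = -0.2786
x = 0.0309, y = 0.0065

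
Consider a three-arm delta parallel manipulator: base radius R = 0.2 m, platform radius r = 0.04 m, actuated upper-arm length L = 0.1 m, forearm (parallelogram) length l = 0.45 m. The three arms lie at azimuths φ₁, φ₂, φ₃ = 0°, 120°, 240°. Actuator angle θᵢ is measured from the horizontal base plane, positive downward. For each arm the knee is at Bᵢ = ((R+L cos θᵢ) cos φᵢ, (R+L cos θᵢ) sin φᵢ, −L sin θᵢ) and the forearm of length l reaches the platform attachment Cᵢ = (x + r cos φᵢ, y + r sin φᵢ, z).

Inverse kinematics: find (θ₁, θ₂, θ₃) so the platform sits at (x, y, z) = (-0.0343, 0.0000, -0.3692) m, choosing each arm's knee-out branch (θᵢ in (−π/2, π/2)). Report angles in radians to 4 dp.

arm 1 (φ=0.0°): x'=-0.0343, y'=0.0000
  A=0.1943, B=-0.3692, C=(l²−L²−A²−y'²−z²)/(2L)=0.0922
  θ1 = atan2(B,A) + arccos(C/0.4172) = 0.2616
arm 2 (φ=120.0°): x'=0.0171, y'=0.0297
  A=0.1429, B=-0.3692, C=(l²−L²−A²−y'²−z²)/(2L)=0.1745
  θ2 = atan2(B,A) + arccos(C/0.3959) = -0.0874
arm 3 (φ=240.0°): x'=0.0172, y'=-0.0297
  A=0.1428, B=-0.3692, C=(l²−L²−A²−y'²−z²)/(2L)=0.1745
  √(A²+B²)=0.3959;  θ3 = -1.2016+1.1143 ≈ -0.0874

θ₁ = 0.2616, θ₂ = -0.0874, θ₃ = -0.0874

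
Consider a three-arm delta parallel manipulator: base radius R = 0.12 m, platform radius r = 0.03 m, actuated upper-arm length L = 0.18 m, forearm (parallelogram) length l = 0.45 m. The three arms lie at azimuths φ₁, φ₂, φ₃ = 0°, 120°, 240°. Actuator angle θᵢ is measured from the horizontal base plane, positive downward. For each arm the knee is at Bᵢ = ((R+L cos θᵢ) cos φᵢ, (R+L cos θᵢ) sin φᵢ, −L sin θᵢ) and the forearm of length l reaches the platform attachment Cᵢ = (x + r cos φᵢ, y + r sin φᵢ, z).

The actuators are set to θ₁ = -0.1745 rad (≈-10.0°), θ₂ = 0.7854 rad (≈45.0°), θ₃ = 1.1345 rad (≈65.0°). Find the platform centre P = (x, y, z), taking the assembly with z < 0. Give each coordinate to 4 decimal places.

(0.2227, 0.0754, -0.4101)

O1 = (0.2673·cos0.0°, 0.2673·sin0.0°, 0.0313) = (0.2673, 0.0000, 0.0313)
O2 = (0.2173·cos120.0°, 0.2173·sin120.0°, -0.1273) = (-0.1086, 0.1882, -0.1273)
O3 = (0.1661·cos240.0°, 0.1661·sin240.0°, -0.1631) = (-0.0830, -0.1438, -0.1631)
eliminate P² terms by subtracting sphere 1 from 2 and 3
plane₁₂: -0.7518x+0.3763y+-0.3171z = -0.0090
det = 0.4799;  x = 0.0197+-0.4949z,  y = 0.0154+-0.1462z
sphere 1 gives Az²+Bz+C=0 with A=1.2663, B=0.1781, C=-0.1400;  B²−4AC=0.7408;  roots -0.4101, 0.2695;  negative root z = -0.4101
x = 0.2227, y = 0.0754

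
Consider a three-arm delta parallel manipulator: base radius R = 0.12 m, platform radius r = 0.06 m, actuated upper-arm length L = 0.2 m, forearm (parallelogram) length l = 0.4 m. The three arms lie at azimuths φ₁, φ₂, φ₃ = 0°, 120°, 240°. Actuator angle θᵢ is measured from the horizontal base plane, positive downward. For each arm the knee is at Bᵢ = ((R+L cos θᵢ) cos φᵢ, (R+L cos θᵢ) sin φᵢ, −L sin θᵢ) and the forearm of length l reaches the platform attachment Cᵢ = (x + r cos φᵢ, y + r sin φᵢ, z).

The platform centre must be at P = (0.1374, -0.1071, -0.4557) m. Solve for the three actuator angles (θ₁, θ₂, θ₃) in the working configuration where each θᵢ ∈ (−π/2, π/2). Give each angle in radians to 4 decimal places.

θ₁ = 0.4365, θ₂ = 1.2217, θ₃ = 0.7854

rotate P by −φ1: (0.1374, -0.1071, -0.4557)
  e−x'=-0.0774;  (l²−L²−(e−x')²−y'²−z²)/2L = -0.2628
  √(A²+B²)=0.4622;  θ1 = -1.7390+2.1756 ≈ 0.4365
arm 2 (φ=120.0°): x'=-0.1615, y'=-0.0654
  A=0.2215, B=-0.4557, C=(l²−L²−A²−y'²−z²)/(2L)=-0.3525
  √(A²+B²)=0.5067;  θ2 = -1.1184+2.3401 ≈ 1.2217
rotate P by −φ3: (0.0241, 0.1725, -0.4557)
  A cos θ + B sin θ = C:  0.0359·cos θ + -0.4557·sin θ = -0.2968
  γ=atan2(-0.4557,0.0359)=-1.4921;  ψ=arccos(-0.6493)=2.2775;  θ3=γ+ψ≈0.7854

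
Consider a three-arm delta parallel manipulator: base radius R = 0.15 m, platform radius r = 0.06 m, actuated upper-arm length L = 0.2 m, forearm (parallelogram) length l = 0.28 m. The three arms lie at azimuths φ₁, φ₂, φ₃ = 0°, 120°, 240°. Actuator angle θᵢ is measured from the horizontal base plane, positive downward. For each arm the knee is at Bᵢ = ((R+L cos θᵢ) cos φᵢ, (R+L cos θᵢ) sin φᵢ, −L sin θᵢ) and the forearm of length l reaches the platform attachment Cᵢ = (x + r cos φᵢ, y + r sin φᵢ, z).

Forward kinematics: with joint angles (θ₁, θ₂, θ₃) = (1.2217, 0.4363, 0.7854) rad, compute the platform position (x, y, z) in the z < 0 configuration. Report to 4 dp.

O1 = (0.1584·cos0.0°, 0.1584·sin0.0°, -0.1879) = (0.1584, 0.0000, -0.1879)
arm 2 at φ=120.0°: e+L cos θ2 = 0.2713;  O2 = (-0.1356, 0.2349, -0.0845)
O3 = (0.2314·cos240.0°, 0.2314·sin240.0°, -0.1414) = (-0.1157, -0.2004, -0.1414)
|O₂|²−|O₁|² = 0.0203;  |O₃|²−|O₁|² = 0.0131
plane₁₂: -0.5881x+0.4698y+0.2068z = 0.0203
Cramer: x(z) = -0.0290+0.2567z;  y(z) = 0.0069-0.1190z
sphere 1 gives Az²+Bz+C=0 with A=1.0800, B=0.2780, C=-0.0079;  B²−4AC=0.1114;  roots -0.2832, 0.0258;  negative root z = -0.2832
x = -0.1017, y = 0.0406

(-0.1017, 0.0406, -0.2832)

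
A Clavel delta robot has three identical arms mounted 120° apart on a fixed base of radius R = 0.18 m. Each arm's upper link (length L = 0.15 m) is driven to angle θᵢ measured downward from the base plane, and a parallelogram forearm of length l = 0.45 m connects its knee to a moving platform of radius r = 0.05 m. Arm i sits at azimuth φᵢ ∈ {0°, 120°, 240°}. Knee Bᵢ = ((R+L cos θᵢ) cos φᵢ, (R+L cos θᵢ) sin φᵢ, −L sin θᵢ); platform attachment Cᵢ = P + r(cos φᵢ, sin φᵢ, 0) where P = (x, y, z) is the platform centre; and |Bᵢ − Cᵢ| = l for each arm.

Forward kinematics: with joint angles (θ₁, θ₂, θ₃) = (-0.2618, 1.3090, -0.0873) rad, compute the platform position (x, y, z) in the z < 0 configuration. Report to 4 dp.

(0.1336, -0.1950, -0.3413)

φ1=0.0°: virtual centre (0.2749, 0.0000, 0.0388), radius l
S2 = (0.1688·cos120.0°, 0.1688·sin120.0°, -0.1449) = (-0.0844, 0.1462, -0.1449)
S3 = (0.2794·cos240.0°, 0.2794·sin240.0°, 0.0131) = (-0.1397, -0.2420, 0.0131)
|S₂|²−|S₁|² = -0.0276;  |S₃|²−|S₁|² = 0.0012
plane₁₂: -0.7186x+0.2924y+-0.3674z = -0.0276
det = 0.5903;  x = 0.0220+-0.3268z,  y = -0.0402+0.4535z
quadratic in z: (1.3124)z²+(0.0512)z+(-0.1354)=0, √Δ=0.8448 → z ∈ {-0.3413, 0.3023}; z = -0.3413 (taking z<0)
x = 0.1336, y = -0.1950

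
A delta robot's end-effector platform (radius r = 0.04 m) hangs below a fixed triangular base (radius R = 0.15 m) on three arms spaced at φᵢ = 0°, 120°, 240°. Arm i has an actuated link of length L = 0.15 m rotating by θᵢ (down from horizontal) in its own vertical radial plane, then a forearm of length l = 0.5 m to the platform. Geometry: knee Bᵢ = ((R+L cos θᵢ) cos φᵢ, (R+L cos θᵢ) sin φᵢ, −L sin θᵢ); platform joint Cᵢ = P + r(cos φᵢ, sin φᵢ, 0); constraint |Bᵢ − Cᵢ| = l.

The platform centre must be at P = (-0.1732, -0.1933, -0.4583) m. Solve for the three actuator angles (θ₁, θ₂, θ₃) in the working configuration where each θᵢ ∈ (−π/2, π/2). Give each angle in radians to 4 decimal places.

arm 1 (φ=0.0°): x'=-0.1732, y'=-0.1933
  e−x'=0.2832;  (l²−L²−(e−x')²−y'²−z²)/2L = -0.3337
  √(A²+B²)=0.5387;  θ1 = -1.0173+2.2388 ≈ 1.2215
rotate P by −φ2: (-0.0808, 0.2466, -0.4583)
  A=0.1908, B=-0.4583, C=(l²−L²−A²−y'²−z²)/(2L)=-0.2659
  θ2 = atan2(B,A) + arccos(C/0.4964) = 0.9598
φ3=240.0° → target in arm frame (0.2540, -0.0533)
  e−x'=-0.1440;  (l²−L²−(e−x')²−y'²−z²)/2L = -0.0204
  θ3 = atan2(B,A) + arccos(C/0.4804) = -0.2620

θ₁ = 1.2215, θ₂ = 0.9598, θ₃ = -0.2620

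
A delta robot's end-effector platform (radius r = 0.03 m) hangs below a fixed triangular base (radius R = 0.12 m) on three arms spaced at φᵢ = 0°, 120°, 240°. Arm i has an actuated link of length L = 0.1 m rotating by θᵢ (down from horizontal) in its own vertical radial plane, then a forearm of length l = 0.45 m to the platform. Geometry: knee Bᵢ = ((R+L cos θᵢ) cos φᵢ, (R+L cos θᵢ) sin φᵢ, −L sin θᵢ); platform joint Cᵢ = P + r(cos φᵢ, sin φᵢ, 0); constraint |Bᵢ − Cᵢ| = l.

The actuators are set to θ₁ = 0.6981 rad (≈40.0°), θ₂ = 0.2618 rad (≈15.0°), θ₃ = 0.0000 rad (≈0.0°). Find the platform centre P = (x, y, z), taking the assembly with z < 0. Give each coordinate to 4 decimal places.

arm 1 at φ=0.0°: e+L cos θ1 = 0.1666;  centre 1 = (0.1666, 0.0000, -0.0643)
φ2=120.0°: virtual centre (-0.0933, 0.1616, -0.0259), radius l
arm 3 at φ=240.0°: e+L cos θ3 = 0.1900;  centre 3 = (-0.0950, -0.1645, 0.0000)
eliminate P² terms by subtracting sphere 1 from 2 and 3
linear system: -0.5198x+0.3232y = 0.0036−0.0768z; -0.5232x+-0.3291y = 0.0042−0.1286z
det = 0.3402;  x = -0.0075+0.1964z,  y = -0.0009+0.0783z
sphere 1 gives Az²+Bz+C=0 with A=1.0447, B=0.0600, C=-0.1681;  B²−4AC=0.7059;  roots -0.4308, 0.3734;  negative root z = -0.4308
x = -0.0921, y = -0.0346

(-0.0921, -0.0346, -0.4308)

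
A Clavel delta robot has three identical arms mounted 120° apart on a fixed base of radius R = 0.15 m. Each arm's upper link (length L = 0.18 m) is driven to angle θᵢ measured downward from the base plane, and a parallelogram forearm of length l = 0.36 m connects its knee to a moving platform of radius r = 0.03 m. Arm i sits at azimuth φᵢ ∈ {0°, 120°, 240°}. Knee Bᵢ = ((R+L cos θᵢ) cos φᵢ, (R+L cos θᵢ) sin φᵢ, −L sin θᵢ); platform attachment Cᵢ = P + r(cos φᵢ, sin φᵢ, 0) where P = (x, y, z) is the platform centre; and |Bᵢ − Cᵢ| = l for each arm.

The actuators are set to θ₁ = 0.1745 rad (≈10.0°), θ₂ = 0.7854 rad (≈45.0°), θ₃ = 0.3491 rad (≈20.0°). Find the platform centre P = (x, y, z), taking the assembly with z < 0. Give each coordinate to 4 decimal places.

S1 = (0.2973·cos0.0°, 0.2973·sin0.0°, -0.0313) = (0.2973, 0.0000, -0.0313)
arm 2 at φ=120.0°: (R−r)+L cos θ2 = 0.2473;  S2 = (-0.1236, 0.2141, -0.1273)
φ3=240.0°: virtual centre (-0.1446, -0.2504, -0.0616), radius l
eliminate P² terms by subtracting sphere 1 from 2 and 3
[-0.8418 0.4283 -0.1921]·P = -0.0120;  [-0.8837 -0.5008 -0.0606]·P = -0.0019
Cramer: x(z) = 0.0086-0.1527z;  y(z) = -0.0112+0.1483z
into |P−S₁|² = l²: 1.0453z² + 0.1473z + -0.0451 = 0;  Δ = 0.2105;  z = -0.2899 or 0.1490 → z<0 root = -0.2899
x = 0.0528, y = -0.0542

(0.0528, -0.0542, -0.2899)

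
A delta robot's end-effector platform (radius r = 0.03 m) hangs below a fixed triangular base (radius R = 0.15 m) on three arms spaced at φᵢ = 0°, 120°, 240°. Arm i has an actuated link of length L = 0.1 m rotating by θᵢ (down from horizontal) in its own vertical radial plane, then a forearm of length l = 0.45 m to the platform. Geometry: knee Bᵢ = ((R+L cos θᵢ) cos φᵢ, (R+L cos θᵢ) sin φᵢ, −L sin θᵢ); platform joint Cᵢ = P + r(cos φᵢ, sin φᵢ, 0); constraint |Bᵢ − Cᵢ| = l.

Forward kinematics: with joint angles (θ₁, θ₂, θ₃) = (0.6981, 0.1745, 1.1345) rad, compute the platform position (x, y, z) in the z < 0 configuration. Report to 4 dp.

(-0.0032, 0.1200, -0.4492)

arm 1 at φ=0.0°: ρ1 = 0.1966;  O1 = (0.1966, 0.0000, -0.0643)
φ2=120.0°: virtual centre (-0.1092, 0.1892, -0.0174), radius l
O3 = (0.1623·cos240.0°, 0.1623·sin240.0°, -0.0906) = (-0.0811, -0.1405, -0.0906)
subtract pairs → two planes through P
[-0.6117 0.3784 0.0938]·P = 0.0052;  [-0.5555 -0.2810 -0.0527]·P = -0.0082
det = 0.3821;  x = 0.0043+0.0168z,  y = 0.0208+-0.2208z
into |P−O₁|² = l²: 1.0490z² + 0.1129z + -0.1610 = 0;  Δ = 0.6881;  z = -0.4492 or 0.3416 → z<0 root = -0.4492
x = -0.0032, y = 0.1200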